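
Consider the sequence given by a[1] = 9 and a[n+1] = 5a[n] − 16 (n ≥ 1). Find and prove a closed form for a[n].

Claim: a[n] = 5^n + 4.

Base case: a[1] = 9, and 5^1 + 4 = 5 + 4 = 9.
Assume a[j] = 5^j + 4 for some j ≥ 1.
Then a[j+1] = 5a[j] − 16 = 5·(5^j + 4) − 16 = 5^{j+1} + 20 − 16 = 5^{j+1} + 4.
By induction, a[n] = 5^n + 4 for all n ≥ 1.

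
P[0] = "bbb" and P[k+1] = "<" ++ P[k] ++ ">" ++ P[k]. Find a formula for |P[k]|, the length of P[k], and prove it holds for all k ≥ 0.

Claim: |P[k]| = 5·2^k − 2.

Base case: |P[0]| = 3, and 5·2^0 − 2 = 3.
Assume |P[r]| = 5·2^r − 2.
Then |P[r+1]| = 1 + |P[r]| + 1 + |P[r]| = 2|P[r]| + 2 = 2(5·2^r − 2) + 2 = 5·2^{r+1} − 4 + 2 = 5·2^{r+1} − 2.
Hence |P[k]| = 5·2^k − 2 for every k ≥ 0, by induction.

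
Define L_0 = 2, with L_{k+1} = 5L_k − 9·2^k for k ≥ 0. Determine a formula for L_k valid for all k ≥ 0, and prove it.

Claim: L_k = -5^k + 3·2^k.

Base case: L_0 = 2, and -5^0 + 3·2^0 = -1 + 3 = 2.
Assume L_m = -5^m + 3·2^m for some m ≥ 0.
Then L_{m+1} = 5L_m − 9·2^m = 5·(-5^m + 3·2^m) − 9·2^m = -5^{m+1} + 15·2^m − 9·2^m = -5^{m+1} + 6·2^m = -5^{m+1} + 3·2^{m+1}.
So the formula holds for m+1, and by induction L_k = -5^k + 3·2^k for all k ≥ 0.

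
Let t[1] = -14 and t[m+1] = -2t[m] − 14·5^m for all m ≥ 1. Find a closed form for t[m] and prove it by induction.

Claim: t[m] = 2·(-2)^m − 2·5^m.

Base case: t[1] = -14, and 2·(-2)^1 − 2·5^1 = -4 − 10 = -14.
Assume t[k] = 2·(-2)^k − 2·5^k for some k ≥ 1.
Then t[k+1] = -2t[k] − 14·5^k = -2·(2·(-2)^k − 2·5^k) − 14·5^k = 2·(-2)^{k+1} + 4·5^k − 14·5^k = 2·(-2)^{k+1} − 10·5^k = 2·(-2)^{k+1} − 2·5^{k+1}.
By induction, t[m] = 2·(-2)^m − 2·5^m for all m ≥ 1.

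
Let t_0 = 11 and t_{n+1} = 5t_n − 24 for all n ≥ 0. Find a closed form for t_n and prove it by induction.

Claim: t_n = 5^{n+1} + 6.

Base case: t_0 = 11, and 5^{0+1} + 6 = 5 + 6 = 11.
Assume t_k = 5^{k+1} + 6 for some k ≥ 0.
Then t_{k+1} = 5t_k − 24 = 5·(5^{k+1} + 6) − 24 = 5^{k+2} + 30 − 24 = 5^{k+2} + 6.
This completes the inductive step, so t_n = 5^{n+1} + 6 for all n ≥ 0.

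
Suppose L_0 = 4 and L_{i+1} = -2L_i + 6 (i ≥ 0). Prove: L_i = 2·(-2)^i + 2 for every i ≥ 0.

Base case: L_0 = 4, and 2·(-2)^0 + 2 = 2 + 2 = 4.
Assume L_m = 2·(-2)^m + 2 for some m ≥ 0.
Then L_{m+1} = -2L_m + 6 = -2·(2·(-2)^m + 2) + 6 = -4·(-2)^m − 4 + 6 = 2·(-2)^{m+1} + 2.
This completes the inductive step, so L_i = 2·(-2)^i + 2 for all i ≥ 0.

L_i = 2·(-2)^i + 2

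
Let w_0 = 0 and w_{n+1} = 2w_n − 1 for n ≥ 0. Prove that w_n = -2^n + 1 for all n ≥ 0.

Base case: w_0 = 0, and -2^0 + 1 = -1 + 1 = 0.
Assume w_m = -2^m + 1 for some m ≥ 0.
Then w_{m+1} = 2w_m − 1 = 2·(-2^m + 1) − 1 = -2^{m+1} + 2 − 1 = -2^{m+1} + 1.
Hence w_n = -2^n + 1 for every n ≥ 0, by induction.

w_n = -2^n + 1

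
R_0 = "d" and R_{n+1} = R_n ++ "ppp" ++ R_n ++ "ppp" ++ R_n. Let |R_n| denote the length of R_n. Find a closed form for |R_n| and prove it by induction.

Claim: |R_n| = 4·3^n − 3.

Base case: |R_0| = 1, and 4·3^0 − 3 = 1.
Assume |R_k| = 4·3^k − 3.
Then |R_{k+1}| = 3|R_k| + 6 = 3(4·3^k − 3) + 6 = 4·3^{k+1} − 9 + 6 = 4·3^{k+1} − 3.
By induction, |R_n| = 4·3^n − 3 for all n ≥ 0.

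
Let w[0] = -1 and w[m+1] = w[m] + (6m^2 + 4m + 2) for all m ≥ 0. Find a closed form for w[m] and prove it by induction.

Claim: w[m] = 2m^3 − m^2 + m − 1.

Base case: w[0] = -1, and 2·0^3 − 0^2 + 0 − 1 = -1.
Assume w[k] = 2k^3 − k^2 + k − 1.
Then w[k+1] = w[k] + (6k^2 + 4k + 2) = (2k^3 − k^2 + k − 1) + (6k^2 + 4k + 2) = 2k^3 + 5k^2 + 5k + 1,
and 2·(k+1)^3 − (k+1)^2 + (k+1) − 1 = 2k^3 + 5k^2 + 5k + 1.
By induction, w[m] = 2m^3 − m^2 + m − 1 for all m ≥ 0.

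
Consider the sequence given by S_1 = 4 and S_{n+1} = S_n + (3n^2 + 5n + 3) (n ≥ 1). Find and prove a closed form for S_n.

Claim: S_n = n^3 + n^2 + n + 1.

Base case: S_1 = 4, and 1^3 + 1^2 + 1 + 1 = 4.
Assume S_r = r^3 + r^2 + r + 1.
Then S_{r+1} = S_r + (3r^2 + 5r + 3) = (r^3 + r^2 + r + 1) + (3r^2 + 5r + 3) = r^3 + 4r^2 + 6r + 4,
and (r+1)^3 + (r+1)^2 + (r+1) + 1 = r^3 + 4r^2 + 6r + 4.
Hence S_n = n^3 + n^2 + n + 1 for every n ≥ 1, by induction.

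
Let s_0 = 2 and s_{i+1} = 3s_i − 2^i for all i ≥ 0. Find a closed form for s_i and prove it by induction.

Claim: s_i = 3^i + 2^i.

Base case: s_0 = 2, and 3^0 + 2^0 = 1 + 1 = 2.
Assume s_r = 3^r + 2^r for some r ≥ 0.
Then s_{r+1} = 3s_r − 2^r = 3·(3^r + 2^r) − 2^r = 3^{r+1} + 3·2^r − 2^r = 3^{r+1} + 2·2^r = 3^{r+1} + 2^{r+1}.
This completes the inductive step, so s_i = 3^i + 2^i for all i ≥ 0.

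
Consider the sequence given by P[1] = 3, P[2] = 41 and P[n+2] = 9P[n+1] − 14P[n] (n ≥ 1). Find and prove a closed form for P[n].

Claim: P[n] = 7^n − 2·2^n.

Base cases: P[1] = 3 and 7^1 − 2·2^1 = 3; P[2] = 41 and 7^2 − 2·2^2 = 41.
Assume P[j] = 7^j − 2·2^j for all 1 ≤ j ≤ m, where m ≥ 2.
Then P[m+1] = 9P[m] − 14P[m−1] = 9·(7^m − 2·2^m) − 14·(7^{m−1} − 2·2^{m−1}) = (9·7 − 14)7^{m−1} − 2·(9·2 − 14)2^{m−1} = 49·7^{m−1} − 8·2^{m−1} = 7^{m+1} − 2·2^{m+1}.
This completes the inductive step, so P[n] = 7^n − 2·2^n for all n ≥ 1.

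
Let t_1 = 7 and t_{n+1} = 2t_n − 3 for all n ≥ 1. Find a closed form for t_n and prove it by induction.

Claim: t_n = 2^{n+1} + 3.

Base case: t_1 = 7, and 2^{1+1} + 3 = 4 + 3 = 7.
Assume t_j = 2^{j+1} + 3 for some j ≥ 1.
Then t_{j+1} = 2t_j − 3 = 2·(2^{j+1} + 3) − 3 = 2^{j+2} + 6 − 3 = 2^{j+2} + 3.
This completes the inductive step, so t_n = 2^{n+1} + 3 for all n ≥ 1.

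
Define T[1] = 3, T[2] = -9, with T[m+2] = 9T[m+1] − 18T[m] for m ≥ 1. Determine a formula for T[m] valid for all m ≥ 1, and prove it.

Claim: T[m] = 3·3^m − 6^m.

Base cases: T[1] = 3 and 3·3^1 − 6^1 = 3; T[2] = -9 and 3·3^2 − 6^2 = -9.
Assume T[j] = 3·3^j − 6^j for all 1 ≤ j ≤ r, where r ≥ 2.
Then T[r+1] = 9T[r] − 18T[r−1] = 9·(3·3^r − 6^r) − 18·(3·3^{r−1} − 6^{r−1}) = 3·(9·3 − 18)3^{r−1} − (9·6 − 18)6^{r−1} = 27·3^{r−1} − 36·6^{r−1} = 3·3^{r+1} − 6^{r+1}.
So the formula holds for r+1, and by strong induction T[m] = 3·3^m − 6^m for all m ≥ 1.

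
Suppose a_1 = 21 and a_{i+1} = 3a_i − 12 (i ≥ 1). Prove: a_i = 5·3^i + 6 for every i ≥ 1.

Base case: a_1 = 21, and 5·3^1 + 6 = 15 + 6 = 21.
Assume a_r = 5·3^r + 6 for some r ≥ 1.
Then a_{r+1} = 3a_r − 12 = 3·(5·3^r + 6) − 12 = 15·3^r + 18 − 12 = 5·3^{r+1} + 6.
This completes the inductive step, so a_i = 5·3^i + 6 for all i ≥ 1.

a_i = 5·3^i + 6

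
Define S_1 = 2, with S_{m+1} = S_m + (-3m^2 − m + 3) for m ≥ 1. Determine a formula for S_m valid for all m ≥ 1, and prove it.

Claim: S_m = -m^3 + m^2 + 3m − 1.

Base case: S_1 = 2, and -1^3 + 1^2 + 3·1 − 1 = 2.
Assume S_j = -j^3 + j^2 + 3j − 1.
Then S_{j+1} = S_j + (-3j^2 − j + 3) = (-j^3 + j^2 + 3j − 1) + (-3j^2 − j + 3) = -j^3 − 2j^2 + 2j + 2,
and -(j+1)^3 + (j+1)^2 + 3·(j+1) − 1 = -j^3 − 2j^2 + 2j + 2.
By induction, S_m = -m^3 + m^2 + 3m − 1 for all m ≥ 1.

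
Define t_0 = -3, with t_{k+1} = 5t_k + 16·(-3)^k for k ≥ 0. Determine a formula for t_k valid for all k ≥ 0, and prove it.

Claim: t_k = -5^k − 2·(-3)^k.

Base case: t_0 = -3, and -5^0 − 2·(-3)^0 = -1 − 2 = -3.
Assume t_r = -5^r − 2·(-3)^r for some r ≥ 0.
Then t_{r+1} = 5t_r + 16·(-3)^r = 5·(-5^r − 2·(-3)^r) + 16·(-3)^r = -5^{r+1} − 10·(-3)^r + 16·(-3)^r = -5^{r+1} + 6·(-3)^r = -5^{r+1} − 2·(-3)^{r+1}.
Hence t_k = -5^k − 2·(-3)^k for every k ≥ 0, by induction.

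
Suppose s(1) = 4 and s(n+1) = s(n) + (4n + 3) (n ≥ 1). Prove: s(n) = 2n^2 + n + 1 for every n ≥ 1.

Base case: s(1) = 4, and 2·1^2 + 1 + 1 = 4.
Assume s(m) = 2m^2 + m + 1.
Then s(m+1) = s(m) + (4m + 3) = (2m^2 + m + 1) + (4m + 3) = 2m^2 + 5m + 4,
and 2·(m+1)^2 + (m+1) + 1 = 2m^2 + 5m + 4.
By induction, s(n) = 2n^2 + n + 1 for all n ≥ 1.

s(n) = 2n^2 + n + 1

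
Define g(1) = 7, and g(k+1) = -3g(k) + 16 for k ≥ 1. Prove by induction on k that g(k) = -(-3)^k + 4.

Base case: g(1) = 7, and -(-3)^1 + 4 = 3 + 4 = 7.
Assume g(m) = -(-3)^m + 4 for some m ≥ 1.
Then g(m+1) = -3g(m) + 16 = -3·(-(-3)^m + 4) + 16 = 3·(-3)^m − 12 + 16 = -(-3)^{m+1} + 4.
This completes the inductive step, so g(k) = -(-3)^k + 4 for all k ≥ 1.

g(k) = -(-3)^k + 4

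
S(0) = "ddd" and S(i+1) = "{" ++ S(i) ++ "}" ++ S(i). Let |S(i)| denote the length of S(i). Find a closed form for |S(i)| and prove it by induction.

Claim: |S(i)| = 5·2^i − 2.

Base case: |S(0)| = 3, and 5·2^0 − 2 = 3.
Assume |S(r)| = 5·2^r − 2.
Then |S(r+1)| = 1 + |S(r)| + 1 + |S(r)| = 2|S(r)| + 2 = 2(5·2^r − 2) + 2 = 5·2^{r+1} − 4 + 2 = 5·2^{r+1} − 2.
This completes the inductive step, so |S(i)| = 5·2^i − 2 for all i ≥ 0.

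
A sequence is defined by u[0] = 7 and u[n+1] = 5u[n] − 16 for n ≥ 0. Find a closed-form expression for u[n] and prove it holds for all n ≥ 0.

Claim: u[n] = 3·5^n + 4.

Base case: u[0] = 7, and 3·5^0 + 4 = 3 + 4 = 7.
Assume u[m] = 3·5^m + 4 for some m ≥ 0.
Then u[m+1] = 5u[m] − 16 = 5·(3·5^m + 4) − 16 = 15·5^m + 20 − 16 = 3·5^{m+1} + 4.
This completes the inductive step, so u[n] = 3·5^n + 4 for all n ≥ 0.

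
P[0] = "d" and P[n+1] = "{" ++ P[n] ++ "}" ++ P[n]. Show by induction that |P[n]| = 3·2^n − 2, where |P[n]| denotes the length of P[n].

Base case: |P[0]| = 1, and 3·2^0 − 2 = 1.
Assume |P[r]| = 3·2^r − 2.
Then |P[r+1]| = 1 + |P[r]| + 1 + |P[r]| = 2|P[r]| + 2 = 2(3·2^r − 2) + 2 = 3·2^{r+1} − 4 + 2 = 3·2^{r+1} − 2.
So the formula holds for r+1, and by induction |P[n]| = 3·2^n − 2 for all n ≥ 0.

|P[n]| = 3·2^n − 2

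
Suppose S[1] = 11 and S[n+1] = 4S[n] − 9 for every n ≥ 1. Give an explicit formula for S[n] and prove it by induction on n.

Claim: S[n] = 2·4^n + 3.

Base case: S[1] = 11, and 2·4^1 + 3 = 8 + 3 = 11.
Assume S[k] = 2·4^k + 3 for some k ≥ 1.
Then S[k+1] = 4S[k] − 9 = 4·(2·4^k + 3) − 9 = 8·4^k + 12 − 9 = 2·4^{k+1} + 3.
Hence S[n] = 2·4^n + 3 for every n ≥ 1, by induction.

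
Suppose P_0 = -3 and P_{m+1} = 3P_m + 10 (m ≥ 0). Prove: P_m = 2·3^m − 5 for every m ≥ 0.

Base case: P_0 = -3, and 2·3^0 − 5 = 2 − 5 = -3.
Assume P_j = 2·3^j − 5 for some j ≥ 0.
Then P_{j+1} = 3P_j + 10 = 3·(2·3^j − 5) + 10 = 6·3^j − 15 + 10 = 2·3^{j+1} − 5.
So the formula holds for j+1, and by induction P_m = 2·3^m − 5 for all m ≥ 0.

P_m = 2·3^m − 5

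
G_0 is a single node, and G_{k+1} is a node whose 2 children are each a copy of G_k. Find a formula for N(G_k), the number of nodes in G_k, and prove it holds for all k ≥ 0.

Claim: N(G_k) = 2^{k+1} − 1.

Base case: N(G_0) = 1, and 2^{0+1} − 1 = 1.
Assume N(G_j) = 2^{j+1} − 1.
Then N(G_{j+1}) = 1 + 2N(G_j) = 1 + 2(2^{j+1} − 1) = 2^{j+2} − 2 + 1 = 2^{j+2} − 1.
Hence N(G_k) = 2^{k+1} − 1 for every k ≥ 0, by induction.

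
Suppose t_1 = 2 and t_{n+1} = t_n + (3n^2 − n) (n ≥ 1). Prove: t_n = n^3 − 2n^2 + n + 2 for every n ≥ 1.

Base case: t_1 = 2, and 1^3 − 2·1^2 + 1 + 2 = 2.
Assume t_m = m^3 − 2m^2 + m + 2.
Then t_{m+1} = t_m + (3m^2 − m) = (m^3 − 2m^2 + m + 2) + (3m^2 − m) = m^3 + m^2 + 2,
and (m+1)^3 − 2·(m+1)^2 + (m+1) + 2 = m^3 + m^2 + 2.
By induction, t_n = n^3 − 2n^2 + n + 2 for all n ≥ 1.

t_n = n^3 − 2n^2 + n + 2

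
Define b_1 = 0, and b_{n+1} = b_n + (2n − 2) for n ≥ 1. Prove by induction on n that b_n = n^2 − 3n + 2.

Base case: b_1 = 0, and 1^2 − 3·1 + 2 = 0.
Assume b_k = k^2 − 3k + 2.
Then b_{k+1} = b_k + (2k − 2) = (k^2 − 3k + 2) + (2k − 2) = k^2 − k,
and (k+1)^2 − 3·(k+1) + 2 = k^2 − k.
Hence b_n = n^2 − 3n + 2 for every n ≥ 1, by induction.

b_n = n^2 − 3n + 2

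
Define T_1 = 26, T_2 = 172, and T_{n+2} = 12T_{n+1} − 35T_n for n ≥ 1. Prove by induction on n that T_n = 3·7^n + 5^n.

Base cases: T_1 = 26 and 3·7^1 + 5^1 = 26; T_2 = 172 and 3·7^2 + 5^2 = 172.
Assume T_i = 3·7^i + 5^i for all 1 ≤ i ≤ j, where j ≥ 2.
Then T_{j+1} = 12T_j − 35T_{j−1} = 12·(3·7^j + 5^j) − 35·(3·7^{j−1} + 5^{j−1}) = 3·(12·7 − 35)7^{j−1} + (12·5 − 35)5^{j−1} = 147·7^{j−1} + 25·5^{j−1} = 3·7^{j+1} + 5^{j+1}.
Hence T_n = 3·7^n + 5^n for every n ≥ 1, by strong induction.

T_n = 3·7^n + 5^n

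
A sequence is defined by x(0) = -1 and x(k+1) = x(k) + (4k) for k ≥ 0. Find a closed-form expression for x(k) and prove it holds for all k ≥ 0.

Claim: x(k) = 2k^2 − 2k − 1.

Base case: x(0) = -1, and 2·0^2 − 2·0 − 1 = -1.
Assume x(j) = 2j^2 − 2j − 1.
Then x(j+1) = x(j) + (4j) = (2j^2 − 2j − 1) + (4j) = 2j^2 + 2j − 1,
and 2·(j+1)^2 − 2·(j+1) − 1 = 2j^2 + 2j − 1.
This completes the inductive step, so x(k) = 2k^2 − 2k − 1 for all k ≥ 0.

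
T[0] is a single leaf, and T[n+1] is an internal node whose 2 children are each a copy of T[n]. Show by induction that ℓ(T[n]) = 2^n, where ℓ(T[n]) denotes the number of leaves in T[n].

Base case: ℓ(T[0]) = 1, and 2^0 = 1.
Assume ℓ(T[r]) = 2^r.
Then ℓ(T[r+1]) = 2·ℓ(T[r]) = 2·2^r = 2^{r+1}.
So the formula holds for r+1, and by induction ℓ(T[n]) = 2^n for all n ≥ 0.

ℓ(T[n]) = 2^n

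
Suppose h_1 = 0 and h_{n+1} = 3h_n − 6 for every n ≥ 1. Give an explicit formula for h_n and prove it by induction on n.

Claim: h_n = -3^n + 3.

Base case: h_1 = 0, and -3^1 + 3 = -3 + 3 = 0.
Assume h_m = -3^m + 3 for some m ≥ 1.
Then h_{m+1} = 3h_m − 6 = 3·(-3^m + 3) − 6 = -3^{m+1} + 9 − 6 = -3^{m+1} + 3.
Hence h_n = -3^n + 3 for every n ≥ 1, by induction.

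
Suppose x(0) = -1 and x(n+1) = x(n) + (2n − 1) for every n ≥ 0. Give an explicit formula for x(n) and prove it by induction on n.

Claim: x(n) = n^2 − 2n − 1.

Base case: x(0) = -1, and 0^2 − 2·0 − 1 = -1.
Assume x(j) = j^2 − 2j − 1.
Then x(j+1) = x(j) + (2j − 1) = (j^2 − 2j − 1) + (2j − 1) = j^2 − 2,
and (j+1)^2 − 2·(j+1) − 1 = j^2 − 2.
This completes the inductive step, so x(n) = n^2 − 2n − 1 for all n ≥ 0.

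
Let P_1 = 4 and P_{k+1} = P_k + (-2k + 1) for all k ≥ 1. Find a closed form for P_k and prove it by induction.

Claim: P_k = -k^2 + 2k + 3.

Base case: P_1 = 4, and -1^2 + 2·1 + 3 = 4.
Assume P_j = -j^2 + 2j + 3.
Then P_{j+1} = P_j + (-2j + 1) = (-j^2 + 2j + 3) + (-2j + 1) = -j^2 + 4,
and -(j+1)^2 + 2·(j+1) + 3 = -j^2 + 4.
Hence P_k = -k^2 + 2k + 3 for every k ≥ 1, by induction.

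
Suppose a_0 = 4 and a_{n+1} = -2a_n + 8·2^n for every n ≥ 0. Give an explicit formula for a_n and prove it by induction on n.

Claim: a_n = 2·(-2)^n + 2·2^n.

Base case: a_0 = 4, and 2·(-2)^0 + 2·2^0 = 2 + 2 = 4.
Assume a_j = 2·(-2)^j + 2·2^j for some j ≥ 0.
Then a_{j+1} = -2a_j + 8·2^j = -2·(2·(-2)^j + 2·2^j) + 8·2^j = 2·(-2)^{j+1} − 4·2^j + 8·2^j = 2·(-2)^{j+1} + 4·2^j = 2·(-2)^{j+1} + 2·2^{j+1}.
So the formula holds for j+1, and by induction a_n = 2·(-2)^n + 2·2^n for all n ≥ 0.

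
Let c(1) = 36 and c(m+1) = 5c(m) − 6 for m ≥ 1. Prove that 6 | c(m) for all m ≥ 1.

Base case: c(1) = 36 = 6·6, so 6 | c(1).
Assume 6 | c(r), so c(r) = 6t for some integer t.
Then c(r+1) = 5c(r) − 6 = 5·(6t) − 6 = 6(5t − 1), so 6 | c(r+1).
By induction, 6 | c(m) for all m ≥ 1.

6 | c(m)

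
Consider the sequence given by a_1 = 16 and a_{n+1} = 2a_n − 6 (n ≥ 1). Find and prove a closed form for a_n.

Claim: a_n = 5·2^n + 6.

Base case: a_1 = 16, and 5·2^1 + 6 = 10 + 6 = 16.
Assume a_k = 5·2^k + 6 for some k ≥ 1.
Then a_{k+1} = 2a_k − 6 = 2·(5·2^k + 6) − 6 = 10·2^k + 12 − 6 = 5·2^{k+1} + 6.
By induction, a_n = 5·2^n + 6 for all n ≥ 1.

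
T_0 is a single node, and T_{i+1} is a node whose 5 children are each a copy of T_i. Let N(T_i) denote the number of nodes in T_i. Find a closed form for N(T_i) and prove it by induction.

Claim: N(T_i) = (5^{i+1} − 1)/4.

Base case: N(T_0) = 1, and (5^{0+1} − 1)/4 = 1.
Assume N(T_r) = (5^{r+1} − 1)/4.
Then N(T_{r+1}) = 1 + 5N(T_r) = 1 + 5·(5^{r+1} − 1)/4 = 1 + (5^{r+2} − 5)/4 = (4 + 5^{r+2} − 5)/4 = (5^{r+2} − 1)/4.
So the formula holds for r+1, and by induction N(T_i) = (5^{i+1} − 1)/4 for all i ≥ 0.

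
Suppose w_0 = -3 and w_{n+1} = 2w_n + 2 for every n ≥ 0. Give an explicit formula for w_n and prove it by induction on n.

Claim: w_n = -2^n − 2.

Base case: w_0 = -3, and -2^0 − 2 = -1 − 2 = -3.
Assume w_r = -2^r − 2 for some r ≥ 0.
Then w_{r+1} = 2w_r + 2 = 2·(-2^r − 2) + 2 = -2^{r+1} − 4 + 2 = -2^{r+1} − 2.
This completes the inductive step, so w_n = -2^n − 2 for all n ≥ 0.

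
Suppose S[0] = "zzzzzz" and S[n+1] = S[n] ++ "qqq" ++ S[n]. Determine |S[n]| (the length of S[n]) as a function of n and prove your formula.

Claim: |S[n]| = 9·2^n − 3.

Base case: |S[0]| = 6, and 9·2^0 − 3 = 6.
Assume |S[k]| = 9·2^k − 3.
Then |S[k+1]| = |S[k]| + 3 + |S[k]| = 2|S[k]| + 3 = 2(9·2^k − 3) + 3 = 9·2^{k+1} − 6 + 3 = 9·2^{k+1} − 3.
Hence |S[n]| = 9·2^n − 3 for every n ≥ 0, by induction.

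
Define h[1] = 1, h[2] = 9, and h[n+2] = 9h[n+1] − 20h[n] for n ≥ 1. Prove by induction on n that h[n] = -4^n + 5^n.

Base cases: h[1] = 1 and -4^1 + 5^1 = 1; h[2] = 9 and -4^2 + 5^2 = 9.
Assume h[j] = -4^j + 5^j for all 1 ≤ j ≤ r, where r ≥ 2.
Then h[r+1] = 9h[r] − 20h[r−1] = 9·(-4^r + 5^r) − 20·(-4^{r−1} + 5^{r−1}) = -(9·4 − 20)4^{r−1} + (9·5 − 20)5^{r−1} = -16·4^{r−1} + 25·5^{r−1} = -4^{r+1} + 5^{r+1}.
By strong induction, h[n] = -4^n + 5^n for all n ≥ 1.

h[n] = -4^n + 5^n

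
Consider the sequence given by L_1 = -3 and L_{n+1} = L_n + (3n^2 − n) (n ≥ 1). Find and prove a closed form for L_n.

Claim: L_n = n^3 − 2n^2 + n − 3.

Base case: L_1 = -3, and 1^3 − 2·1^2 + 1 − 3 = -3.
Assume L_r = r^3 − 2r^2 + r − 3.
Then L_{r+1} = L_r + (3r^2 − r) = (r^3 − 2r^2 + r − 3) + (3r^2 − r) = r^3 + r^2 − 3,
and (r+1)^3 − 2·(r+1)^2 + (r+1) − 3 = r^3 + r^2 − 3.
Hence L_n = n^3 − 2n^2 + n − 3 for every n ≥ 1, by induction.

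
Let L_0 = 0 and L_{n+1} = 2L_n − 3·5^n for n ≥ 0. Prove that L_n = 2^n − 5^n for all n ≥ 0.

Base case: L_0 = 0, and 2^0 − 5^0 = 1 − 1 = 0.
Assume L_r = 2^r − 5^r for some r ≥ 0.
Then L_{r+1} = 2L_r − 3·5^r = 2·(2^r − 5^r) − 3·5^r = 2^{r+1} − 2·5^r − 3·5^r = 2^{r+1} − 5·5^r = 2^{r+1} − 5^{r+1}.
Hence L_n = 2^n − 5^n for every n ≥ 0, by induction.

L_n = 2^n − 5^n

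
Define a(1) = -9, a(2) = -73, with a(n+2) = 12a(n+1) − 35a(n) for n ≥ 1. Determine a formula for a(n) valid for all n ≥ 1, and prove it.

Claim: a(n) = 5^n − 2·7^n.

Base cases: a(1) = -9 and 5^1 − 2·7^1 = -9; a(2) = -73 and 5^2 − 2·7^2 = -73.
Assume a(j) = 5^j − 2·7^j for all 1 ≤ j ≤ k, where k ≥ 2.
Then a(k+1) = 12a(k) − 35a(k−1) = 12·(5^k − 2·7^k) − 35·(5^{k−1} − 2·7^{k−1}) = (12·5 − 35)5^{k−1} − 2·(12·7 − 35)7^{k−1} = 25·5^{k−1} − 98·7^{k−1} = 5^{k+1} − 2·7^{k+1}.
So the formula holds for k+1, and by strong induction a(n) = 5^n − 2·7^n for all n ≥ 1.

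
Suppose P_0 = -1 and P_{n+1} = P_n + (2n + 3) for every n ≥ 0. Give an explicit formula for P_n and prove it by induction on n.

Claim: P_n = n^2 + 2n − 1.

Base case: P_0 = -1, and 0^2 + 2·0 − 1 = -1.
Assume P_j = j^2 + 2j − 1.
Then P_{j+1} = P_j + (2j + 3) = (j^2 + 2j − 1) + (2j + 3) = j^2 + 4j + 2,
and (j+1)^2 + 2·(j+1) − 1 = j^2 + 4j + 2.
Hence P_n = n^2 + 2n − 1 for every n ≥ 0, by induction.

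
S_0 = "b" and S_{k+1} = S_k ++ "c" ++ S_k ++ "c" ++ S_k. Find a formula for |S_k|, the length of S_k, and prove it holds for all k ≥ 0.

Claim: |S_k| = 2·3^k − 1.

Base case: |S_0| = 1, and 2·3^0 − 1 = 1.
Assume |S_r| = 2·3^r − 1.
Then |S_{r+1}| = 3|S_r| + 2 = 3(2·3^r − 1) + 2 = 2·3^{r+1} − 3 + 2 = 2·3^{r+1} − 1.
This completes the inductive step, so |S_k| = 2·3^k − 1 for all k ≥ 0.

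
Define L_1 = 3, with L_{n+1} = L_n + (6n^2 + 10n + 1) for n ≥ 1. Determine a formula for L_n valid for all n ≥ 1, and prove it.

Claim: L_n = 2n^3 + 2n^2 − 3n + 2.

Base case: L_1 = 3, and 2·1^3 + 2·1^2 − 3·1 + 2 = 3.
Assume L_m = 2m^3 + 2m^2 − 3m + 2.
Then L_{m+1} = L_m + (6m^2 + 10m + 1) = (2m^3 + 2m^2 − 3m + 2) + (6m^2 + 10m + 1) = 2m^3 + 8m^2 + 7m + 3,
and 2·(m+1)^3 + 2·(m+1)^2 − 3·(m+1) + 2 = 2m^3 + 8m^2 + 7m + 3.
Hence L_n = 2n^3 + 2n^2 − 3n + 2 for every n ≥ 1, by induction.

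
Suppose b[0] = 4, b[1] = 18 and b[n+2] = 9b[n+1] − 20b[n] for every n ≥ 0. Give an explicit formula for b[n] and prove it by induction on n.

Claim: b[n] = 2·4^n + 2·5^n.

Base cases: b[0] = 4 and 2·4^0 + 2·5^0 = 4; b[1] = 18 and 2·4^1 + 2·5^1 = 18.
Assume b[j] = 2·4^j + 2·5^j for all 0 ≤ j ≤ r, where r ≥ 1.
Then b[r+1] = 9b[r] − 20b[r−1] = 9·(2·4^r + 2·5^r) − 20·(2·4^{r−1} + 2·5^{r−1}) = 2·(9·4 − 20)4^{r−1} + 2·(9·5 − 20)5^{r−1} = 32·4^{r−1} + 50·5^{r−1} = 2·4^{r+1} + 2·5^{r+1}.
This completes the inductive step, so b[n] = 2·4^n + 2·5^n for all n ≥ 0.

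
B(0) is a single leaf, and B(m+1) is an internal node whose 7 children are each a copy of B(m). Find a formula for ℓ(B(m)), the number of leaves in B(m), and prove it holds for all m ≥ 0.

Claim: ℓ(B(m)) = 7^m.

Base case: ℓ(B(0)) = 1, and 7^0 = 1.
Assume ℓ(B(r)) = 7^r.
Then ℓ(B(r+1)) = 7·ℓ(B(r)) = 7·7^r = 7^{r+1}.
Hence ℓ(B(m)) = 7^m for every m ≥ 0, by induction.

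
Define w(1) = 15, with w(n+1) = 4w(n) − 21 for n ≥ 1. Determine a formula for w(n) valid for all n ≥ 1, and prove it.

Claim: w(n) = 2·4^n + 7.

Base case: w(1) = 15, and 2·4^1 + 7 = 8 + 7 = 15.
Assume w(j) = 2·4^j + 7 for some j ≥ 1.
Then w(j+1) = 4w(j) − 21 = 4·(2·4^j + 7) − 21 = 8·4^j + 28 − 21 = 2·4^{j+1} + 7.
So the formula holds for j+1, and by induction w(n) = 2·4^n + 7 for all n ≥ 1.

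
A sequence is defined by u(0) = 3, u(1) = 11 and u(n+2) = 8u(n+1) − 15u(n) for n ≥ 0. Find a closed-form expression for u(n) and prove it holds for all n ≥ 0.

Claim: u(n) = 5^n + 2·3^n.

Base cases: u(0) = 3 and 5^0 + 2·3^0 = 3; u(1) = 11 and 5^1 + 2·3^1 = 11.
Assume u(j) = 5^j + 2·3^j for all 0 ≤ j ≤ m, where m ≥ 1.
Then u(m+1) = 8u(m) − 15u(m−1) = 8·(5^m + 2·3^m) − 15·(5^{m−1} + 2·3^{m−1}) = (8·5 − 15)5^{m−1} + 2·(8·3 − 15)3^{m−1} = 25·5^{m−1} + 18·3^{m−1} = 5^{m+1} + 2·3^{m+1}.
So the formula holds for m+1, and by strong induction u(n) = 5^n + 2·3^n for all n ≥ 0.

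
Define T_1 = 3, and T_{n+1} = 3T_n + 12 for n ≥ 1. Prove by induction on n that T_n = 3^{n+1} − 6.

Base case: T_1 = 3, and 3^{1+1} − 6 = 9 − 6 = 3.
Assume T_j = 3^{j+1} − 6 for some j ≥ 1.
Then T_{j+1} = 3T_j + 12 = 3·(3^{j+1} − 6) + 12 = 3^{j+2} − 18 + 12 = 3^{j+2} − 6.
Hence T_n = 3^{n+1} − 6 for every n ≥ 1, by induction.

T_n = 3^{n+1} − 6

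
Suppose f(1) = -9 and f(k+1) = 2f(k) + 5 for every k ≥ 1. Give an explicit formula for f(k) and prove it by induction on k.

Claim: f(k) = -2^{k+1} − 5.

Base case: f(1) = -9, and -2^{1+1} − 5 = -4 − 5 = -9.
Assume f(r) = -2^{r+1} − 5 for some r ≥ 1.
Then f(r+1) = 2f(r) + 5 = 2·(-2^{r+1} − 5) + 5 = -2^{r+2} − 10 + 5 = -2^{r+2} − 5.
By induction, f(k) = -2^{k+1} − 5 for all k ≥ 1.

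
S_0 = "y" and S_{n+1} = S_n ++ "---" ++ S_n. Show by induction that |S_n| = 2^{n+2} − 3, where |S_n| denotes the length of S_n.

Base case: |S_0| = 1, and 2^{0+2} − 3 = 1.
Assume |S_m| = 2^{m+2} − 3.
Then |S_{m+1}| = |S_m| + 3 + |S_m| = 2|S_m| + 3 = 2(2^{m+2} − 3) + 3 = 2^{m+3} − 6 + 3 = 2^{m+3} − 3.
So the formula holds for m+1, and by induction |S_n| = 2^{n+2} − 3 for all n ≥ 0.

|S_n| = 2^{n+2} − 3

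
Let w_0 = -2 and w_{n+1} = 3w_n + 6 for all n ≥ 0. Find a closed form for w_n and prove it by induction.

Claim: w_n = 3^n − 3.

Base case: w_0 = -2, and 3^0 − 3 = 1 − 3 = -2.
Assume w_j = 3^j − 3 for some j ≥ 0.
Then w_{j+1} = 3w_j + 6 = 3·(3^j − 3) + 6 = 3^{j+1} − 9 + 6 = 3^{j+1} − 3.
So the formula holds for j+1, and by induction w_n = 3^n − 3 for all n ≥ 0.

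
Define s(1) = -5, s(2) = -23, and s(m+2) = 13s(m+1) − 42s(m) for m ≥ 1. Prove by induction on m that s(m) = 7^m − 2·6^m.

Base cases: s(1) = -5 and 7^1 − 2·6^1 = -5; s(2) = -23 and 7^2 − 2·6^2 = -23.
Assume s(j) = 7^j − 2·6^j for all 1 ≤ j ≤ r, where r ≥ 2.
Then s(r+1) = 13s(r) − 42s(r−1) = 13·(7^r − 2·6^r) − 42·(7^{r−1} − 2·6^{r−1}) = (13·7 − 42)7^{r−1} − 2·(13·6 − 42)6^{r−1} = 49·7^{r−1} − 72·6^{r−1} = 7^{r+1} − 2·6^{r+1}.
By strong induction, s(m) = 7^m − 2·6^m for all m ≥ 1.

s(m) = 7^m − 2·6^m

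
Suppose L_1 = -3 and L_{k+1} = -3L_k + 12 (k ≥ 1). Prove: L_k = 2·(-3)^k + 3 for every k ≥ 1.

Base case: L_1 = -3, and 2·(-3)^1 + 3 = -6 + 3 = -3.
Assume L_r = 2·(-3)^r + 3 for some r ≥ 1.
Then L_{r+1} = -3L_r + 12 = -3·(2·(-3)^r + 3) + 12 = -6·(-3)^r − 9 + 12 = 2·(-3)^{r+1} + 3.
So the formula holds for r+1, and by induction L_k = 2·(-3)^k + 3 for all k ≥ 1.

L_k = 2·(-3)^k + 3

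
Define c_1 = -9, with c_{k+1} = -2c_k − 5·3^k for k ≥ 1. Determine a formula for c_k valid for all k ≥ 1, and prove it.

Claim: c_k = 3·(-2)^k − 3^k.

Base case: c_1 = -9, and 3·(-2)^1 − 3^1 = -6 − 3 = -9.
Assume c_m = 3·(-2)^m − 3^m for some m ≥ 1.
Then c_{m+1} = -2c_m − 5·3^m = -2·(3·(-2)^m − 3^m) − 5·3^m = 3·(-2)^{m+1} + 2·3^m − 5·3^m = 3·(-2)^{m+1} − 3·3^m = 3·(-2)^{m+1} − 3^{m+1}.
This completes the inductive step, so c_k = 3·(-2)^k − 3^k for all k ≥ 1.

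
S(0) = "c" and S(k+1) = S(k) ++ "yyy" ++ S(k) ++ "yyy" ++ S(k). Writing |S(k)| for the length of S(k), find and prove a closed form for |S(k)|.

Claim: |S(k)| = 4·3^k − 3.

Base case: |S(0)| = 1, and 4·3^0 − 3 = 1.
Assume |S(j)| = 4·3^j − 3.
Then |S(j+1)| = 3|S(j)| + 6 = 3(4·3^j − 3) + 6 = 4·3^{j+1} − 9 + 6 = 4·3^{j+1} − 3.
By induction, |S(k)| = 4·3^k − 3 for all k ≥ 0.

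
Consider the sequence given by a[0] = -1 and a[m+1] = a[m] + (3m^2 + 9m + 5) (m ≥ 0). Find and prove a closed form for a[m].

Claim: a[m] = m^3 + 3m^2 + m − 1.

Base case: a[0] = -1, and 0^3 + 3·0^2 + 0 − 1 = -1.
Assume a[j] = j^3 + 3j^2 + j − 1.
Then a[j+1] = a[j] + (3j^2 + 9j + 5) = (j^3 + 3j^2 + j − 1) + (3j^2 + 9j + 5) = j^3 + 6j^2 + 10j + 4,
and (j+1)^3 + 3·(j+1)^2 + (j+1) − 1 = j^3 + 6j^2 + 10j + 4.
Hence a[m] = m^3 + 3m^2 + m − 1 for every m ≥ 0, by induction.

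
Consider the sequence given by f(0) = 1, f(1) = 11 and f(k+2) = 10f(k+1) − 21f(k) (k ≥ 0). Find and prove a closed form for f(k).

Claim: f(k) = -3^k + 2·7^k.

Base cases: f(0) = 1 and -3^0 + 2·7^0 = 1; f(1) = 11 and -3^1 + 2·7^1 = 11.
Assume f(j) = -3^j + 2·7^j for all 0 ≤ j ≤ r, where r ≥ 1.
Then f(r+1) = 10f(r) − 21f(r−1) = 10·(-3^r + 2·7^r) − 21·(-3^{r−1} + 2·7^{r−1}) = -(10·3 − 21)3^{r−1} + 2·(10·7 − 21)7^{r−1} = -9·3^{r−1} + 98·7^{r−1} = -3^{r+1} + 2·7^{r+1}.
This completes the inductive step, so f(k) = -3^k + 2·7^k for all k ≥ 0.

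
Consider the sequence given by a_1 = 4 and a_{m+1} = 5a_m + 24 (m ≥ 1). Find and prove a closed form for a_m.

Claim: a_m = 2·5^m − 6.

Base case: a_1 = 4, and 2·5^1 − 6 = 10 − 6 = 4.
Assume a_j = 2·5^j − 6 for some j ≥ 1.
Then a_{j+1} = 5a_j + 24 = 5·(2·5^j − 6) + 24 = 10·5^j − 30 + 24 = 2·5^{j+1} − 6.
Hence a_m = 2·5^m − 6 for every m ≥ 1, by induction.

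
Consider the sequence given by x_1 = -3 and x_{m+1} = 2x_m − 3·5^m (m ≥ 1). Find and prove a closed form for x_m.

Claim: x_m = 2^m − 5^m.

Base case: x_1 = -3, and 2^1 − 5^1 = 2 − 5 = -3.
Assume x_j = 2^j − 5^j for some j ≥ 1.
Then x_{j+1} = 2x_j − 3·5^j = 2·(2^j − 5^j) − 3·5^j = 2^{j+1} − 2·5^j − 3·5^j = 2^{j+1} − 5·5^j = 2^{j+1} − 5^{j+1}.
Hence x_m = 2^m − 5^m for every m ≥ 1, by induction.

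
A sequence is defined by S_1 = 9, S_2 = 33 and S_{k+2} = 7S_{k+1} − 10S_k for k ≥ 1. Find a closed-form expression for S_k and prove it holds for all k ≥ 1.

Claim: S_k = 5^k + 2·2^k.

Base cases: S_1 = 9 and 5^1 + 2·2^1 = 9; S_2 = 33 and 5^2 + 2·2^2 = 33.
Assume S_j = 5^j + 2·2^j for all 1 ≤ j ≤ m, where m ≥ 2.
Then S_{m+1} = 7S_m − 10S_{m−1} = 7·(5^m + 2·2^m) − 10·(5^{m−1} + 2·2^{m−1}) = (7·5 − 10)5^{m−1} + 2·(7·2 − 10)2^{m−1} = 25·5^{m−1} + 8·2^{m−1} = 5^{m+1} + 2·2^{m+1}.
So the formula holds for m+1, and by strong induction S_k = 5^k + 2·2^k for all k ≥ 1.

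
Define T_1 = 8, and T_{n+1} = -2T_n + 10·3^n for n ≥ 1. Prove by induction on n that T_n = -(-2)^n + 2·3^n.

Base case: T_1 = 8, and -(-2)^1 + 2·3^1 = 2 + 6 = 8.
Assume T_m = -(-2)^m + 2·3^m for some m ≥ 1.
Then T_{m+1} = -2T_m + 10·3^m = -2·(-(-2)^m + 2·3^m) + 10·3^m = -(-2)^{m+1} − 4·3^m + 10·3^m = -(-2)^{m+1} + 6·3^m = -(-2)^{m+1} + 2·3^{m+1}.
By induction, T_n = -(-2)^n + 2·3^n for all n ≥ 1.

T_n = -(-2)^n + 2·3^n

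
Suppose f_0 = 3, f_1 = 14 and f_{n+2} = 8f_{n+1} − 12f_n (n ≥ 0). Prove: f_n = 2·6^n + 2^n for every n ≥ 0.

Base cases: f_0 = 3 and 2·6^0 + 2^0 = 3; f_1 = 14 and 2·6^1 + 2^1 = 14.
Assume f_i = 2·6^i + 2^i for all 0 ≤ i ≤ j, where j ≥ 1.
Then f_{j+1} = 8f_j − 12f_{j−1} = 8·(2·6^j + 2^j) − 12·(2·6^{j−1} + 2^{j−1}) = 2·(8·6 − 12)6^{j−1} + (8·2 − 12)2^{j−1} = 72·6^{j−1} + 4·2^{j−1} = 2·6^{j+1} + 2^{j+1}.
This completes the inductive step, so f_n = 2·6^n + 2^n for all n ≥ 0.

f_n = 2·6^n + 2^n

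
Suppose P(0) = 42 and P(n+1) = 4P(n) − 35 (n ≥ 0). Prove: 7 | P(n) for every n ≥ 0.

Base case: P(0) = 42 = 7·6, so 7 | P(0).
Assume 7 | P(j), so P(j) = 7t for some integer t.
Then P(j+1) = 4P(j) − 35 = 4·(7t) − 35 = 7(4t − 5), so 7 | P(j+1).
So the property holds for j+1, and by induction 7 | P(n) for all n ≥ 0.

7 | P(n)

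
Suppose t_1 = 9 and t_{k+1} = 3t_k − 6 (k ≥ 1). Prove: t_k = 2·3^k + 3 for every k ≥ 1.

Base case: t_1 = 9, and 2·3^1 + 3 = 6 + 3 = 9.
Assume t_r = 2·3^r + 3 for some r ≥ 1.
Then t_{r+1} = 3t_r − 6 = 3·(2·3^r + 3) − 6 = 6·3^r + 9 − 6 = 2·3^{r+1} + 3.
Hence t_k = 2·3^k + 3 for every k ≥ 1, by induction.

t_k = 2·3^k + 3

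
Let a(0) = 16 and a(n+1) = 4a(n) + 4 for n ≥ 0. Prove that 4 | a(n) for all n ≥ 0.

Base case: a(0) = 16 = 4·4, so 4 | a(0).
Assume 4 | a(r), so a(r) = 4t for some integer t.
Then a(r+1) = 4a(r) + 4 = 4·(4t) + 4 = 4(4t + 1), so 4 | a(r+1).
By induction, 4 | a(n) for all n ≥ 0.

4 | a(n)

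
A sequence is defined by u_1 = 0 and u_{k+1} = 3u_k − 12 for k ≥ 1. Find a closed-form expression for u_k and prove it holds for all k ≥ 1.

Claim: u_k = -2·3^k + 6.

Base case: u_1 = 0, and -2·3^1 + 6 = -6 + 6 = 0.
Assume u_m = -2·3^m + 6 for some m ≥ 1.
Then u_{m+1} = 3u_m − 12 = 3·(-2·3^m + 6) − 12 = -6·3^m + 18 − 12 = -2·3^{m+1} + 6.
By induction, u_k = -2·3^k + 6 for all k ≥ 1.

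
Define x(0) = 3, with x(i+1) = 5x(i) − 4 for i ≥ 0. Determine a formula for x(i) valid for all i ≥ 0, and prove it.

Claim: x(i) = 2·5^i + 1.

Base case: x(0) = 3, and 2·5^0 + 1 = 2 + 1 = 3.
Assume x(m) = 2·5^m + 1 for some m ≥ 0.
Then x(m+1) = 5x(m) − 4 = 5·(2·5^m + 1) − 4 = 10·5^m + 5 − 4 = 2·5^{m+1} + 1.
By induction, x(i) = 2·5^i + 1 for all i ≥ 0.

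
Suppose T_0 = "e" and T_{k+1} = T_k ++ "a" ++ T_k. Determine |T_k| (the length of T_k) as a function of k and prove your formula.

Claim: |T_k| = 2^{k+1} − 1.

Base case: |T_0| = 1, and 2^{0+1} − 1 = 1.
Assume |T_j| = 2^{j+1} − 1.
Then |T_{j+1}| = |T_j| + 1 + |T_j| = 2|T_j| + 1 = 2(2^{j+1} − 1) + 1 = 2^{j+2} − 2 + 1 = 2^{j+2} − 1.
This completes the inductive step, so |T_k| = 2^{k+1} − 1 for all k ≥ 0.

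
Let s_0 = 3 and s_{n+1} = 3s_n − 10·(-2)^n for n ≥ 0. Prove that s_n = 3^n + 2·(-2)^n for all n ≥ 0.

Base case: s_0 = 3, and 3^0 + 2·(-2)^0 = 1 + 2 = 3.
Assume s_j = 3^j + 2·(-2)^j for some j ≥ 0.
Then s_{j+1} = 3s_j − 10·(-2)^j = 3·(3^j + 2·(-2)^j) − 10·(-2)^j = 3^{j+1} + 6·(-2)^j − 10·(-2)^j = 3^{j+1} − 4·(-2)^j = 3^{j+1} + 2·(-2)^{j+1}.
Hence s_n = 3^n + 2·(-2)^n for every n ≥ 0, by induction.

s_n = 3^n + 2·(-2)^n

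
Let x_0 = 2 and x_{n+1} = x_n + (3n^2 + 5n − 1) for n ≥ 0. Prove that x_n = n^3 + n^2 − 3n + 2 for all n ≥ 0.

Base case: x_0 = 2, and 0^3 + 0^2 − 3·0 + 2 = 2.
Assume x_k = k^3 + k^2 − 3k + 2.
Then x_{k+1} = x_k + (3k^2 + 5k − 1) = (k^3 + k^2 − 3k + 2) + (3k^2 + 5k − 1) = k^3 + 4k^2 + 2k + 1,
and (k+1)^3 + (k+1)^2 − 3·(k+1) + 2 = k^3 + 4k^2 + 2k + 1.
By induction, x_n = n^3 + n^2 − 3n + 2 for all n ≥ 0.

x_n = n^3 + n^2 − 3n + 2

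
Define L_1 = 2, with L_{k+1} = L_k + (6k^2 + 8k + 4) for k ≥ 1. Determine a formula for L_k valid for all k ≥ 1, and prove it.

Claim: L_k = 2k^3 + k^2 + k − 2.

Base case: L_1 = 2, and 2·1^3 + 1^2 + 1 − 2 = 2.
Assume L_j = 2j^3 + j^2 + j − 2.
Then L_{j+1} = L_j + (6j^2 + 8j + 4) = (2j^3 + j^2 + j − 2) + (6j^2 + 8j + 4) = 2j^3 + 7j^2 + 9j + 2,
and 2·(j+1)^3 + (j+1)^2 + (j+1) − 2 = 2j^3 + 7j^2 + 9j + 2.
This completes the inductive step, so L_k = 2k^3 + k^2 + k − 2 for all k ≥ 1.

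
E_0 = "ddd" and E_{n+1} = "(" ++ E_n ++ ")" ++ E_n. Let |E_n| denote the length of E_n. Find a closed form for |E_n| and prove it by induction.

Claim: |E_n| = 5·2^n − 2.

Base case: |E_0| = 3, and 5·2^0 − 2 = 3.
Assume |E_m| = 5·2^m − 2.
Then |E_{m+1}| = 1 + |E_m| + 1 + |E_m| = 2|E_m| + 2 = 2(5·2^m − 2) + 2 = 5·2^{m+1} − 4 + 2 = 5·2^{m+1} − 2.
So the formula holds for m+1, and by induction |E_n| = 5·2^n − 2 for all n ≥ 0.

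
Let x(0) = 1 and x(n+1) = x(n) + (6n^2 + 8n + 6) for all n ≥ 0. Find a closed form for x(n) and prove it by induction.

Claim: x(n) = 2n^3 + n^2 + 3n + 1.

Base case: x(0) = 1, and 2·0^3 + 0^2 + 3·0 + 1 = 1.
Assume x(r) = 2r^3 + r^2 + 3r + 1.
Then x(r+1) = x(r) + (6r^2 + 8r + 6) = (2r^3 + r^2 + 3r + 1) + (6r^2 + 8r + 6) = 2r^3 + 7r^2 + 11r + 7,
and 2·(r+1)^3 + (r+1)^2 + 3·(r+1) + 1 = 2r^3 + 7r^2 + 11r + 7.
This completes the inductive step, so x(n) = 2n^3 + n^2 + 3n + 1 for all n ≥ 0.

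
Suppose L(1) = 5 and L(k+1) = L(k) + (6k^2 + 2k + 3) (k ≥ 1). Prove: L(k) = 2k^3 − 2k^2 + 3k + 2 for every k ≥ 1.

Base case: L(1) = 5, and 2·1^3 − 2·1^2 + 3·1 + 2 = 5.
Assume L(m) = 2m^3 − 2m^2 + 3m + 2.
Then L(m+1) = L(m) + (6m^2 + 2m + 3) = (2m^3 − 2m^2 + 3m + 2) + (6m^2 + 2m + 3) = 2m^3 + 4m^2 + 5m + 5,
and 2·(m+1)^3 − 2·(m+1)^2 + 3·(m+1) + 2 = 2m^3 + 4m^2 + 5m + 5.
This completes the inductive step, so L(k) = 2k^3 − 2k^2 + 3k + 2 for all k ≥ 1.

L(k) = 2k^3 − 2k^2 + 3k + 2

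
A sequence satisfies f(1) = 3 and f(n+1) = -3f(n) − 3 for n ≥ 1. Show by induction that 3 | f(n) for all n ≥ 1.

Base case: f(1) = 3 = 3·1, so 3 | f(1).
Assume 3 | f(j), so f(j) = 3t for some integer t.
Then f(j+1) = -3f(j) − 3 = -3·(3t) − 3 = 3(-3t − 1), so 3 | f(j+1).
This completes the inductive step, so 3 | f(n) for all n ≥ 1.

3 | f(n)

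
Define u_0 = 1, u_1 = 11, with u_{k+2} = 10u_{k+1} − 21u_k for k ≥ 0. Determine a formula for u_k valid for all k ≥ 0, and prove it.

Claim: u_k = 2·7^k − 3^k.

Base cases: u_0 = 1 and 2·7^0 − 3^0 = 1; u_1 = 11 and 2·7^1 − 3^1 = 11.
Assume u_i = 2·7^i − 3^i for all 0 ≤ i ≤ j, where j ≥ 1.
Then u_{j+1} = 10u_j − 21u_{j−1} = 10·(2·7^j − 3^j) − 21·(2·7^{j−1} − 3^{j−1}) = 2·(10·7 − 21)7^{j−1} − (10·3 − 21)3^{j−1} = 98·7^{j−1} − 9·3^{j−1} = 2·7^{j+1} − 3^{j+1}.
So the formula holds for j+1, and by strong induction u_k = 2·7^k − 3^k for all k ≥ 0.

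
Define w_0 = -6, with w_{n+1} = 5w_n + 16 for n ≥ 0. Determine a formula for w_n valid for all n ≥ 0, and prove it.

Claim: w_n = -2·5^n − 4.

Base case: w_0 = -6, and -2·5^0 − 4 = -2 − 4 = -6.
Assume w_r = -2·5^r − 4 for some r ≥ 0.
Then w_{r+1} = 5w_r + 16 = 5·(-2·5^r − 4) + 16 = -10·5^r − 20 + 16 = -2·5^{r+1} − 4.
So the formula holds for r+1, and by induction w_n = -2·5^n − 4 for all n ≥ 0.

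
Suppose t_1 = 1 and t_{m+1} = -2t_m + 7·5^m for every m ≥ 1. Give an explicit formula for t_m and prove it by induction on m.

Claim: t_m = 2·(-2)^m + 5^m.

Base case: t_1 = 1, and 2·(-2)^1 + 5^1 = -4 + 5 = 1.
Assume t_r = 2·(-2)^r + 5^r for some r ≥ 1.
Then t_{r+1} = -2t_r + 7·5^r = -2·(2·(-2)^r + 5^r) + 7·5^r = 2·(-2)^{r+1} − 2·5^r + 7·5^r = 2·(-2)^{r+1} + 5·5^r = 2·(-2)^{r+1} + 5^{r+1}.
So the formula holds for r+1, and by induction t_m = 2·(-2)^m + 5^m for all m ≥ 1.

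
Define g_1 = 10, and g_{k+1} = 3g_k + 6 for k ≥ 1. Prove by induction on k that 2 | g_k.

Base case: g_1 = 10 = 2·5, so 2 | g_1.
Assume 2 | g_m, so g_m = 2t for some integer t.
Then g_{m+1} = 3g_m + 6 = 3·(2t) + 6 = 2(3t + 3), so 2 | g_{m+1}.
By induction, 2 | g_k for all k ≥ 1.

2 | g_k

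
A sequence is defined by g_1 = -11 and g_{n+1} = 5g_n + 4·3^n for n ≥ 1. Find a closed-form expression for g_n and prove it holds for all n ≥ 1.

Claim: g_n = -5^n − 2·3^n.

Base case: g_1 = -11, and -5^1 − 2·3^1 = -5 − 6 = -11.
Assume g_r = -5^r − 2·3^r for some r ≥ 1.
Then g_{r+1} = 5g_r + 4·3^r = 5·(-5^r − 2·3^r) + 4·3^r = -5^{r+1} − 10·3^r + 4·3^r = -5^{r+1} − 6·3^r = -5^{r+1} − 2·3^{r+1}.
By induction, g_n = -5^n − 2·3^n for all n ≥ 1.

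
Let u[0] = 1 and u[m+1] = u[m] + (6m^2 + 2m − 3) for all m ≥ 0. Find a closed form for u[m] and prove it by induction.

Claim: u[m] = 2m^3 − 2m^2 − 3m + 1.

Base case: u[0] = 1, and 2·0^3 − 2·0^2 − 3·0 + 1 = 1.
Assume u[r] = 2r^3 − 2r^2 − 3r + 1.
Then u[r+1] = u[r] + (6r^2 + 2r − 3) = (2r^3 − 2r^2 − 3r + 1) + (6r^2 + 2r − 3) = 2r^3 + 4r^2 − r − 2,
and 2·(r+1)^3 − 2·(r+1)^2 − 3·(r+1) + 1 = 2r^3 + 4r^2 − r − 2.
Hence u[m] = 2m^3 − 2m^2 − 3m + 1 for every m ≥ 0, by induction.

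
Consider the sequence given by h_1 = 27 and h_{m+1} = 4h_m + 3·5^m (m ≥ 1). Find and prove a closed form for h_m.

Claim: h_m = 3·4^m + 3·5^m.

Base case: h_1 = 27, and 3·4^1 + 3·5^1 = 12 + 15 = 27.
Assume h_j = 3·4^j + 3·5^j for some j ≥ 1.
Then h_{j+1} = 4h_j + 3·5^j = 4·(3·4^j + 3·5^j) + 3·5^j = 3·4^{j+1} + 12·5^j + 3·5^j = 3·4^{j+1} + 15·5^j = 3·4^{j+1} + 3·5^{j+1}.
Hence h_m = 3·4^m + 3·5^m for every m ≥ 1, by induction.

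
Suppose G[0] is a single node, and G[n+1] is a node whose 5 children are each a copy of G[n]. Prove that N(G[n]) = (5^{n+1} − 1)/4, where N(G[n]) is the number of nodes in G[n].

Base case: N(G[0]) = 1, and (5^{0+1} − 1)/4 = 1.
Assume N(G[k]) = (5^{k+1} − 1)/4.
Then N(G[k+1]) = 1 + 5N(G[k]) = 1 + 5·(5^{k+1} − 1)/4 = 1 + (5^{k+2} − 5)/4 = (4 + 5^{k+2} − 5)/4 = (5^{k+2} − 1)/4.
By induction, N(G[n]) = (5^{n+1} − 1)/4 for all n ≥ 0.

N(G[n]) = (5^{n+1} − 1)/4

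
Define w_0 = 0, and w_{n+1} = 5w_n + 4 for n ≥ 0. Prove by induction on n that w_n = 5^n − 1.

Base case: w_0 = 0, and 5^0 − 1 = 1 − 1 = 0.
Assume w_m = 5^m − 1 for some m ≥ 0.
Then w_{m+1} = 5w_m + 4 = 5·(5^m − 1) + 4 = 5^{m+1} − 5 + 4 = 5^{m+1} − 1.
This completes the inductive step, so w_n = 5^n − 1 for all n ≥ 0.

w_n = 5^n − 1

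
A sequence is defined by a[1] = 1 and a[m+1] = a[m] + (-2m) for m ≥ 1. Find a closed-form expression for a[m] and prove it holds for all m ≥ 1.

Claim: a[m] = -m^2 + m + 1.

Base case: a[1] = 1, and -1^2 + 1 + 1 = 1.
Assume a[j] = -j^2 + j + 1.
Then a[j+1] = a[j] + (-2j) = (-j^2 + j + 1) + (-2j) = -j^2 − j + 1,
and -(j+1)^2 + (j+1) + 1 = -j^2 − j + 1.
By induction, a[m] = -m^2 + m + 1 for all m ≥ 1.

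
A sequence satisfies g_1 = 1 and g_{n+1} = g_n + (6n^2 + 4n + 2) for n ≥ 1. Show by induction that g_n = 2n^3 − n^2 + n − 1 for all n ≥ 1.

Base case: g_1 = 1, and 2·1^3 − 1^2 + 1 − 1 = 1.
Assume g_m = 2m^3 − m^2 + m − 1.
Then g_{m+1} = g_m + (6m^2 + 4m + 2) = (2m^3 − m^2 + m − 1) + (6m^2 + 4m + 2) = 2m^3 + 5m^2 + 5m + 1,
and 2·(m+1)^3 − (m+1)^2 + (m+1) − 1 = 2m^3 + 5m^2 + 5m + 1.
By induction, g_n = 2n^3 − n^2 + n − 1 for all n ≥ 1.

g_n = 2n^3 − n^2 + n − 1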